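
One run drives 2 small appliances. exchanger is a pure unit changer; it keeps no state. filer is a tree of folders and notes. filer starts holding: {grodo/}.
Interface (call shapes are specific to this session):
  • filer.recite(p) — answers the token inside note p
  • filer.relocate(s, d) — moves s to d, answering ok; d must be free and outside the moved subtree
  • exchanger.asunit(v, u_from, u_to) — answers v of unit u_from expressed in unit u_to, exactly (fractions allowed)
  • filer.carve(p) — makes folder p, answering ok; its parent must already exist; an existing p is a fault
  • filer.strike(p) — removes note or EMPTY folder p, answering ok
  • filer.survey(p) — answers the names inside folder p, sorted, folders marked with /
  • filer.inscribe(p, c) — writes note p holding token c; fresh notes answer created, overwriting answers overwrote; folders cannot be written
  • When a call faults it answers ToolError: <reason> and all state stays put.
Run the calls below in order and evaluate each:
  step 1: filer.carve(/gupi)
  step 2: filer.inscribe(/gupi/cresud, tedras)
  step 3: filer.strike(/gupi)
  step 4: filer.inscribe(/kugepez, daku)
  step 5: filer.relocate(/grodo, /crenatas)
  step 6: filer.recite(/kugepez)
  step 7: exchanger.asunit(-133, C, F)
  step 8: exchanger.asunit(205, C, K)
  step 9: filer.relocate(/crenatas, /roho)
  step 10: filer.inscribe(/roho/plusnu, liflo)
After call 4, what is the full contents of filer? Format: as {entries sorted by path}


Answer: {grodo/, gupi/, gupi/cresud=tedras, kugepez=daku}

Derivation:
% filer.carve p=/gupi
= ok
% filer.inscribe p=/gupi/cresud c=tedras
= created
% filer.strike p=/gupi
= ToolError: not empty
% filer.inscribe p=/kugepez c=daku
= created
% filer.relocate s=/grodo d=/crenatas
= ok
% filer.recite p=/kugepez
= daku
% exchanger.asunit v=-133 u_from=C u_to=F
= -1037/5
% exchanger.asunit v=205 u_from=C u_to=K
= 9563/20
% filer.relocate s=/crenatas d=/roho
= ok
% filer.inscribe p=/roho/plusnu c=liflo
= created


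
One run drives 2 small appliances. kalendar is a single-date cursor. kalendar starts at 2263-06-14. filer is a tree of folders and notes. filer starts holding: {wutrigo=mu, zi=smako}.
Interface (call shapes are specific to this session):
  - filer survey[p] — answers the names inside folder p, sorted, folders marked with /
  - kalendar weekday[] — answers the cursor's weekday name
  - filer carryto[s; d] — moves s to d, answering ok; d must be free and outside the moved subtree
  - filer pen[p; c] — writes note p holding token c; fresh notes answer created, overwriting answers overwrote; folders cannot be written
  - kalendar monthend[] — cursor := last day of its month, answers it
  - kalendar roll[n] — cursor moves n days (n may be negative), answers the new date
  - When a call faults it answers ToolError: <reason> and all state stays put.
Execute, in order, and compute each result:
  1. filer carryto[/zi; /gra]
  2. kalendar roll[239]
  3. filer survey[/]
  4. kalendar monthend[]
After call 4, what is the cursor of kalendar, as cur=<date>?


I try filer carryto on s='/zi', d='/gra', and observe ok.
Invoking kalendar roll on n='239', yielding 2264-02-08.
I use filer survey on p='/': [gra, wutrigo].
I call kalendar monthend, which returns 2264-02-29.

Answer: cur=2264-02-29


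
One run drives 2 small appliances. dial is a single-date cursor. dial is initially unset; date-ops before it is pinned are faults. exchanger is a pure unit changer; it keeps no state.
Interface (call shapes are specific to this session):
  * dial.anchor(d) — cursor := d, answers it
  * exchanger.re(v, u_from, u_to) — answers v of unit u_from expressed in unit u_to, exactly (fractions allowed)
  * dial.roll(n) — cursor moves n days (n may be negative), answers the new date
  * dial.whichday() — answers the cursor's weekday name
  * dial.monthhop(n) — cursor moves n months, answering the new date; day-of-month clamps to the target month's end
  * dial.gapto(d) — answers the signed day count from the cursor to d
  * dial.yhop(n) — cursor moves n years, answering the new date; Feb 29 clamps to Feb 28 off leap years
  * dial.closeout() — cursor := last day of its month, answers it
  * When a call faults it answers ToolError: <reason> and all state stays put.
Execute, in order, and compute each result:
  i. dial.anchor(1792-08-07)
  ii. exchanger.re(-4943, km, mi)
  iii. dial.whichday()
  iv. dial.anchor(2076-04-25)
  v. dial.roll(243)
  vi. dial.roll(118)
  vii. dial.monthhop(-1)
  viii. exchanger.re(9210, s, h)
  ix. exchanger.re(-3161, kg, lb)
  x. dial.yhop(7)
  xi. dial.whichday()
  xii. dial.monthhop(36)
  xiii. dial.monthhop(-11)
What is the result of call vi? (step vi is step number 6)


Answer: 2077-04-21

Derivation:
! anchor(d='1792-08-07') : 1792-08-07
! re(v='-4943', u_from='km', u_to='mi') : -77234375/25146
! whichday() : Tuesday
! anchor(d='2076-04-25') : 2076-04-25
! roll(n='243') : 2076-12-24
! roll(n='118') : 2077-04-21
! monthhop(n='-1') : 2077-03-21
! re(v='9210', u_from='s', u_to='h') : 307/120
! re(v='-3161', u_from='kg', u_to='lb') : -316100000000/45359237
! yhop(n='7') : 2084-03-21
! whichday() : Tuesday
! monthhop(n='36') : 2087-03-21
! monthhop(n='-11') : 2086-04-21


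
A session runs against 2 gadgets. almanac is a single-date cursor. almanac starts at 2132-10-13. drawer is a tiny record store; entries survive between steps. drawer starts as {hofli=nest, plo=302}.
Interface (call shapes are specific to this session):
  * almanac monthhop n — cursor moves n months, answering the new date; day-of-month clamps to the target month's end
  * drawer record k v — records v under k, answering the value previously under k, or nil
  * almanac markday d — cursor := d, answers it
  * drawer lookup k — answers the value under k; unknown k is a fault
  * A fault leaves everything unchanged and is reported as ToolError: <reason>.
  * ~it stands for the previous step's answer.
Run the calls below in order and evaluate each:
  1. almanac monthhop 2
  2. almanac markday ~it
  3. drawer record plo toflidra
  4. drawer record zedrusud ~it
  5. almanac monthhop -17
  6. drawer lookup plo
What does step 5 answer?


Answer: 2131-07-13

Derivation:
Next I call almanac monthhop with n→2, — result: 2132-12-13.
Invoking almanac markday with d→~it, giving 2132-12-13.
Using drawer record with k→plo, v→toflidra, yielding 302.
Then drawer record with k→zedrusud, v→~it, and see nil.
Then almanac monthhop with n→-17, — result: 2131-07-13.
I run drawer lookup with k→plo, and get toflidra.


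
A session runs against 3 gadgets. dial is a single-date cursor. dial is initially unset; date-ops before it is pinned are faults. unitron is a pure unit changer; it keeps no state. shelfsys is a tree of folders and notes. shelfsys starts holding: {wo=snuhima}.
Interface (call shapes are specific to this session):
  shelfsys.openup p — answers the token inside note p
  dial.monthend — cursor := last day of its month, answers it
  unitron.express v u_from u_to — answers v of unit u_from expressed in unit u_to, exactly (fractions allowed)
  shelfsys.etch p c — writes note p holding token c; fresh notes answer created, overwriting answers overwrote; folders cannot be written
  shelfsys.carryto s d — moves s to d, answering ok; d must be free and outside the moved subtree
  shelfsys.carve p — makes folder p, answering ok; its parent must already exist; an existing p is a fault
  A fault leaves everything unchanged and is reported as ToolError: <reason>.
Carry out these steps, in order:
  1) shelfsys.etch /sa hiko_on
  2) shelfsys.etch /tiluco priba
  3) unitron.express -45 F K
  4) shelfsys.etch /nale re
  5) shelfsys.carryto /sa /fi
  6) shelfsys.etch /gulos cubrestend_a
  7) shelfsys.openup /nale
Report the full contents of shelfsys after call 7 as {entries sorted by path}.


Answer: {fi=hiko_on, gulos=cubrestend_a, nale=re, tiluco=priba, wo=snuhima}

Derivation:
[in] shelfsys.etch p: /sa c: hiko_on
[out] created
[in] shelfsys.etch p: /tiluco c: priba
[out] created
[in] unitron.express v: -45 u_from: F u_to: K
[out] 41467/180
[in] shelfsys.etch p: /nale c: re
[out] created
[in] shelfsys.carryto s: /sa d: /fi
[out] ok
[in] shelfsys.etch p: /gulos c: cubrestend_a
[out] created
[in] shelfsys.openup p: /nale
[out] re


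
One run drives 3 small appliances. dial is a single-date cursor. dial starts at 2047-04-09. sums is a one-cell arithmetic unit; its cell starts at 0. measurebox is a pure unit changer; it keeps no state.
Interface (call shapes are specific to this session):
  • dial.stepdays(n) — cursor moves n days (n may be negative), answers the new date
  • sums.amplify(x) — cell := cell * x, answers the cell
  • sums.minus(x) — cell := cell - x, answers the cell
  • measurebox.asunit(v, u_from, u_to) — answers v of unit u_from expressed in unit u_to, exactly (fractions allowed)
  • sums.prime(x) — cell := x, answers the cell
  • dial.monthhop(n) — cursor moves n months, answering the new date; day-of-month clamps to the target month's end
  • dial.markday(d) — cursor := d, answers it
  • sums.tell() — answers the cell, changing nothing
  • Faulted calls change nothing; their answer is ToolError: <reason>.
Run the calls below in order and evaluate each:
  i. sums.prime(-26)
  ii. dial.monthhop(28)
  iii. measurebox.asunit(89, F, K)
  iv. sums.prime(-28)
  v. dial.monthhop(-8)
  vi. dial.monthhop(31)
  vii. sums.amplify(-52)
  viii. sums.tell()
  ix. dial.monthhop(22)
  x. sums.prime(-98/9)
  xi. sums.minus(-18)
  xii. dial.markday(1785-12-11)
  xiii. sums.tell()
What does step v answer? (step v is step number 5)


Answer: 2048-12-09

Derivation:
[in] sums.prime -26
[out] -26
[in] dial.monthhop 28
[out] 2049-08-09
[in] measurebox.asunit 89 F K
[out] 18289/60
[in] sums.prime -28
[out] -28
[in] dial.monthhop -8
[out] 2048-12-09
[in] dial.monthhop 31
[out] 2051-07-09
[in] sums.amplify -52
[out] 1456
[in] sums.tell
[out] 1456
[in] dial.monthhop 22
[out] 2053-05-09
[in] sums.prime -98/9
[out] -98/9
[in] sums.minus -18
[out] 64/9
[in] dial.markday 1785-12-11
[out] 1785-12-11
[in] sums.tell
[out] 64/9


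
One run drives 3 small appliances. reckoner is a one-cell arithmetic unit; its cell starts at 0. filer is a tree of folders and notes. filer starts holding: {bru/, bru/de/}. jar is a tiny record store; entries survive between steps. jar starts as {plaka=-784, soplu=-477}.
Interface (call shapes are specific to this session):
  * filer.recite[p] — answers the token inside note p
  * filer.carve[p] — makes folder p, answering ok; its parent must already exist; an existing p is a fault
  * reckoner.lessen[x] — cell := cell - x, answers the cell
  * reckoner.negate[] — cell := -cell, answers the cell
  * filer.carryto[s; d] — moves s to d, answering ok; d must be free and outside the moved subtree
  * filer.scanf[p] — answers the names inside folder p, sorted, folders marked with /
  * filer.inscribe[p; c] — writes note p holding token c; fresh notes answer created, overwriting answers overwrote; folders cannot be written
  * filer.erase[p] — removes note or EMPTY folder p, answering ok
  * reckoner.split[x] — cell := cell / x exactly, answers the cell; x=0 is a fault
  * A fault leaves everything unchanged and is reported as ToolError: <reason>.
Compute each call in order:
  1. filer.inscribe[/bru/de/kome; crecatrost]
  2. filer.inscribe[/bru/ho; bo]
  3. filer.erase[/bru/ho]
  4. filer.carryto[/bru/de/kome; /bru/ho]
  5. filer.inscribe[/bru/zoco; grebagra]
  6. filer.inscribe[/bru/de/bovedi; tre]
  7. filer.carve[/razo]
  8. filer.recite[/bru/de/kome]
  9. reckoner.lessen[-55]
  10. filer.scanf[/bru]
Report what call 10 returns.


Invoking inscribe(/bru/de/kome, crecatrost), and observe created.
I invoke inscribe(/bru/ho, bo): created.
Then erase(/bru/ho), — result: ok.
Now I run carryto(/bru/de/kome, /bru/ho), — result: ok.
Next I call inscribe(/bru/zoco, grebagra): created.
I call inscribe(/bru/de/bovedi, tre), and observe created.
Now I run carve(/razo), and get ok.
Next I call recite(/bru/de/kome), yielding ToolError: not found.
I try lessen(-55), and see 55.
Now I run scanf(/bru), and see [de/, ho, zoco].

Answer: [de/, ho, zoco]


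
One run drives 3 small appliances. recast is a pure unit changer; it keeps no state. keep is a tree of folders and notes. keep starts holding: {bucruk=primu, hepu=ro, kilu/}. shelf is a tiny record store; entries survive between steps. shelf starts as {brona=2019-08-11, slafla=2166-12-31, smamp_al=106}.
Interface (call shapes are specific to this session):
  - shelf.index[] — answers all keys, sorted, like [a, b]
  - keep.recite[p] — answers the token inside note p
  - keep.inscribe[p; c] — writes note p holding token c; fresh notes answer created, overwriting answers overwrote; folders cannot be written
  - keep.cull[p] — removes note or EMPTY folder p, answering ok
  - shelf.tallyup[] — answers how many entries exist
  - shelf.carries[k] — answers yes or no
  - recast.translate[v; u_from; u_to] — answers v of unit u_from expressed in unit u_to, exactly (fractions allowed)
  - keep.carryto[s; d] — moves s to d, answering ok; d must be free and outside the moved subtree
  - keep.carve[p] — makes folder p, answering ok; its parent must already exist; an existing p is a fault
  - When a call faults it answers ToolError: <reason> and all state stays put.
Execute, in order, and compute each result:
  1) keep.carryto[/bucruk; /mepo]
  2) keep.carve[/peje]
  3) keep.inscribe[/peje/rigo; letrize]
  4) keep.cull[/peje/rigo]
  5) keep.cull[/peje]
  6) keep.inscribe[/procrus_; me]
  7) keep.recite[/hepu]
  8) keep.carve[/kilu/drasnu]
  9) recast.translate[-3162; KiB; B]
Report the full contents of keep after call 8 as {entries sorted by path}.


==> keep.carryto(s: /bucruk, d: /mepo)
<== ok
==> keep.carve(p: /peje)
<== ok
==> keep.inscribe(p: /peje/rigo, c: letrize)
<== created
==> keep.cull(p: /peje/rigo)
<== ok
==> keep.cull(p: /peje)
<== ok
==> keep.inscribe(p: /procrus_, c: me)
<== created
==> keep.recite(p: /hepu)
<== ro
==> keep.carve(p: /kilu/drasnu)
<== ok
==> recast.translate(v: -3162, u_from: KiB, u_to: B)
<== -3237888

Answer: {hepu=ro, kilu/, kilu/drasnu/, mepo=primu, procrus_=me}


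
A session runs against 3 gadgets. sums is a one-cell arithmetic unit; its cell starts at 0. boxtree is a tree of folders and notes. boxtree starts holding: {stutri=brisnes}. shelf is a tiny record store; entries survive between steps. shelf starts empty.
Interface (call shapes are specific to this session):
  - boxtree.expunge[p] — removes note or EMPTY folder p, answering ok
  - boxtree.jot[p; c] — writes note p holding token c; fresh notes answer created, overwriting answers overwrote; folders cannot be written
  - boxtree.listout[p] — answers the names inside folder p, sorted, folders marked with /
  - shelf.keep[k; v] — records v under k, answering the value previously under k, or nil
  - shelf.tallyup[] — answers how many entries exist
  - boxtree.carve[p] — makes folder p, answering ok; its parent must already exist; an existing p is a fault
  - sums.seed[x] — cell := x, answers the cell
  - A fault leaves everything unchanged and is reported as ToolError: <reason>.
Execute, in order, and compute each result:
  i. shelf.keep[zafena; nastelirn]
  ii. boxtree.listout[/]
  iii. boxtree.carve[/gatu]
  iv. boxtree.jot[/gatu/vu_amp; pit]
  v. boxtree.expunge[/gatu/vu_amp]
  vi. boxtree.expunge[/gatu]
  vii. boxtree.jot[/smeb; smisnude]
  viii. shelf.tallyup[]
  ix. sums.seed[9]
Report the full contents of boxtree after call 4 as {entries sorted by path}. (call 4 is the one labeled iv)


Answer: {gatu/, gatu/vu_amp=pit, stutri=brisnes}

Derivation:
>>> shelf.keep k=zafena v=nastelirn
= nil
>>> boxtree.listout p=/
= [stutri]
>>> boxtree.carve p=/gatu
= ok
>>> boxtree.jot p=/gatu/vu_amp c=pit
= created
>>> boxtree.expunge p=/gatu/vu_amp
= ok
>>> boxtree.expunge p=/gatu
= ok
>>> boxtree.jot p=/smeb c=smisnude
= created
>>> shelf.tallyup
= 1
>>> sums.seed x=9
= 9


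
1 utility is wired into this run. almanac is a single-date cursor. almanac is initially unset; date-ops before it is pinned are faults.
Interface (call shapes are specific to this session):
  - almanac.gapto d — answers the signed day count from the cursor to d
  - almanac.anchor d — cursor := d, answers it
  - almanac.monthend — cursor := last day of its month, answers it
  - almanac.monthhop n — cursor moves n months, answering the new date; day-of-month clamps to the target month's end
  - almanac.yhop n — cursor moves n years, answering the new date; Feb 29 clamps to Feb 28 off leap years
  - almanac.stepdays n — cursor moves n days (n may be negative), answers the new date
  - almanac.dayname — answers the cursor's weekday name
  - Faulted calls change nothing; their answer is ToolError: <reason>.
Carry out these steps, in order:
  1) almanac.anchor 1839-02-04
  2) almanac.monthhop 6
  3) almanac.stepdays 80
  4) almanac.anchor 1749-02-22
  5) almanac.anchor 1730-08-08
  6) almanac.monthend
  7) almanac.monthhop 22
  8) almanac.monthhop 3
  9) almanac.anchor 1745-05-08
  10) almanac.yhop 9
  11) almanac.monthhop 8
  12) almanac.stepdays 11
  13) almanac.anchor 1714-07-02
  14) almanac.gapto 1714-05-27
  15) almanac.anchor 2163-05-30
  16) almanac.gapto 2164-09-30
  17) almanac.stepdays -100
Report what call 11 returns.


;; almanac.anchor(1839-02-04) -> 1839-02-04
;; almanac.monthhop(6) -> 1839-08-04
;; almanac.stepdays(80) -> 1839-10-23
;; almanac.anchor(1749-02-22) -> 1749-02-22
;; almanac.anchor(1730-08-08) -> 1730-08-08
;; almanac.monthend() -> 1730-08-31
;; almanac.monthhop(22) -> 1732-06-30
;; almanac.monthhop(3) -> 1732-09-30
;; almanac.anchor(1745-05-08) -> 1745-05-08
;; almanac.yhop(9) -> 1754-05-08
;; almanac.monthhop(8) -> 1755-01-08
;; almanac.stepdays(11) -> 1755-01-19
;; almanac.anchor(1714-07-02) -> 1714-07-02
;; almanac.gapto(1714-05-27) -> -36
;; almanac.anchor(2163-05-30) -> 2163-05-30
;; almanac.gapto(2164-09-30) -> 489
;; almanac.stepdays(-100) -> 2163-02-19

Answer: 1755-01-08


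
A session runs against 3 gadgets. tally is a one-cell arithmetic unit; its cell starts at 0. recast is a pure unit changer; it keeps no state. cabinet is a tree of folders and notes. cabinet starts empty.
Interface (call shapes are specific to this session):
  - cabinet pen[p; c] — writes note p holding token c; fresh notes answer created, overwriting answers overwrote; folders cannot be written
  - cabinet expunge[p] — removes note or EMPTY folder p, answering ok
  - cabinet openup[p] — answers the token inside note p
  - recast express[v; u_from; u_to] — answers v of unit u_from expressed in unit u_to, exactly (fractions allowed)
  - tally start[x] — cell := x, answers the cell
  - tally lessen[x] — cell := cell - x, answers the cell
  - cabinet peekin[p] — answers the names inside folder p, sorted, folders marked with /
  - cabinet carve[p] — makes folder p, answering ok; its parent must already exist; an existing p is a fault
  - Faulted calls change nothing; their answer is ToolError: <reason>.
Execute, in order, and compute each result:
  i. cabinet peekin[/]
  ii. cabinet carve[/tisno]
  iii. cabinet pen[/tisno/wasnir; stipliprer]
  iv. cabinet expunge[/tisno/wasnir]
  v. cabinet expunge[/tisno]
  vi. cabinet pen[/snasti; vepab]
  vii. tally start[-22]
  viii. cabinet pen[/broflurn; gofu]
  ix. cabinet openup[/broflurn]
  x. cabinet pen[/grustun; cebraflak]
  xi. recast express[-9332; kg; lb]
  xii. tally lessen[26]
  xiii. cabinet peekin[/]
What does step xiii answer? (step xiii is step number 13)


Answer: [broflurn, grustun, snasti]

Derivation:
-- cabinet peekin(p→/) == []
-- cabinet carve(p→/tisno) == ok
-- cabinet pen(p→/tisno/wasnir, c→stipliprer) == created
-- cabinet expunge(p→/tisno/wasnir) == ok
-- cabinet expunge(p→/tisno) == ok
-- cabinet pen(p→/snasti, c→vepab) == created
-- tally start(x→-22) == -22
-- cabinet pen(p→/broflurn, c→gofu) == created
-- cabinet openup(p→/broflurn) == gofu
-- cabinet pen(p→/grustun, c→cebraflak) == created
-- recast express(v→-9332, u_from→kg, u_to→lb) == -933200000000/45359237
-- tally lessen(x→26) == -48
-- cabinet peekin(p→/) == [broflurn, grustun, snasti]


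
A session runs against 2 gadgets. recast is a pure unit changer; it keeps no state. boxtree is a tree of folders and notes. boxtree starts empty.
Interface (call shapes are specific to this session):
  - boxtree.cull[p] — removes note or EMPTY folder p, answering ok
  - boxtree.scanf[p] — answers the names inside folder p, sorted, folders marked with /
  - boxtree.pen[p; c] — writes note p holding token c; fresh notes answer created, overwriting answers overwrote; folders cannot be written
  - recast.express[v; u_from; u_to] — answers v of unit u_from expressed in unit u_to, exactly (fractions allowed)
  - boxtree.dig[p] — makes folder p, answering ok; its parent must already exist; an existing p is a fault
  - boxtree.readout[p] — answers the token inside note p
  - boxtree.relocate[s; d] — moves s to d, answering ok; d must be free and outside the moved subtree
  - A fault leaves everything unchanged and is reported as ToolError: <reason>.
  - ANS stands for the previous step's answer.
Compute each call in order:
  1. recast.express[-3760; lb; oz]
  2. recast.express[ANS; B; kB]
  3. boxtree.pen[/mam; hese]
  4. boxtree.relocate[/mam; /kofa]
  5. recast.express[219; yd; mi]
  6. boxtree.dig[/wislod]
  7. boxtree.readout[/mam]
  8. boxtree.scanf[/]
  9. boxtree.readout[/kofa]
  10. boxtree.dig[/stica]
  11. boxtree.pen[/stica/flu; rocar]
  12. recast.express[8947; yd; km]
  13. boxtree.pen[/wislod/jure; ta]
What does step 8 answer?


I use recast.express passing v='-3760', u_from='lb', u_to='oz', yielding -60160.
I try recast.express passing v='ANS', u_from='B', u_to='kB', → -1504/25.
Calling boxtree.pen passing p='/mam', c='hese', and observe created.
Invoking boxtree.relocate passing s='/mam', d='/kofa', giving ok.
I call recast.express passing v='219', u_from='yd', u_to='mi', — result: 219/1760.
Invoking boxtree.dig passing p='/wislod', → ok.
Next I call boxtree.readout passing p='/mam', — result: ToolError: not found.
I try boxtree.scanf passing p='/', giving [kofa, wislod/].
Invoking boxtree.readout passing p='/kofa', which returns hese.
Using boxtree.dig passing p='/stica', and observe ok.
Then boxtree.pen passing p='/stica/flu', c='rocar', yielding created.
I run recast.express passing v='8947', u_from='yd', u_to='km', yielding 10226421/1250000.
Then boxtree.pen passing p='/wislod/jure', c='ta', giving created.

Answer: [kofa, wislod/]


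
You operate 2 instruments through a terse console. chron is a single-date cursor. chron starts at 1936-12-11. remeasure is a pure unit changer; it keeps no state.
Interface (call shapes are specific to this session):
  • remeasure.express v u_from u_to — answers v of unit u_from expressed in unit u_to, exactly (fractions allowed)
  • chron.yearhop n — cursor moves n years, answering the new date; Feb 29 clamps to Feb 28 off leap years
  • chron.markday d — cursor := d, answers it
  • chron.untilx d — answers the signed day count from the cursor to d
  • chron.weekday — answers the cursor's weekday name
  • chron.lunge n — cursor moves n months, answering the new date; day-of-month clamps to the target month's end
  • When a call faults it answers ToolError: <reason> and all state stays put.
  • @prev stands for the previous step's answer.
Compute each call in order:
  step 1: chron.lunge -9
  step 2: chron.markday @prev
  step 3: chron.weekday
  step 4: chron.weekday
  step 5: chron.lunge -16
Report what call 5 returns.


Answer: 1934-11-11

Derivation:
Invoking lunge using n→-9, which returns 1936-03-11.
Calling markday using d→@prev, yielding 1936-03-11.
Then weekday, and see Wednesday.
Then weekday(), yielding Wednesday.
Using lunge using n→-16, yielding 1934-11-11.


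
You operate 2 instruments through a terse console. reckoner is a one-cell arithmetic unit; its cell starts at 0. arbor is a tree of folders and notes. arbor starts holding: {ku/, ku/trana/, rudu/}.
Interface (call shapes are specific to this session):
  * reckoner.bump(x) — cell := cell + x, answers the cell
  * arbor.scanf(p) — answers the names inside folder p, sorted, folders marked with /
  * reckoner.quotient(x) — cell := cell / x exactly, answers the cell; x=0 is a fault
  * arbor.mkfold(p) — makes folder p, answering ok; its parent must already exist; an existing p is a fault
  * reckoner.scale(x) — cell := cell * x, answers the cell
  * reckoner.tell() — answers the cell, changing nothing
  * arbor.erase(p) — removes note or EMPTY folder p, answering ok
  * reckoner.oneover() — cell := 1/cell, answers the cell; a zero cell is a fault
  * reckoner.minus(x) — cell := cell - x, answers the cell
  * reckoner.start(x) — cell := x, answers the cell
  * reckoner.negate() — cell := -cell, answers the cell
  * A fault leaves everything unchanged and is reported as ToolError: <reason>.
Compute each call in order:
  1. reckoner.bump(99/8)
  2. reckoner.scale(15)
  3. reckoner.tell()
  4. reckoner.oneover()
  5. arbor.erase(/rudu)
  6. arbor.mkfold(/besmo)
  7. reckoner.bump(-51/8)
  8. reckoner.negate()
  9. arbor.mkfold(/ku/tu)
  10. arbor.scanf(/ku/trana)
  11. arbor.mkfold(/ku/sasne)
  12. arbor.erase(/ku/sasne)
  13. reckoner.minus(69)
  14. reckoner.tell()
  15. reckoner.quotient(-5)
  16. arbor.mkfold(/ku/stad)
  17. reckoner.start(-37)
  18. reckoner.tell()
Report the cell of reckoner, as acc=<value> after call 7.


Answer: acc=-75671/11880

Derivation:
→ bump(x→99/8)
← 99/8
→ scale(x→15)
← 1485/8
→ tell()
← 1485/8
→ oneover()
← 8/1485
→ erase(p→/rudu)
← ok
→ mkfold(p→/besmo)
← ok
→ bump(x→-51/8)
← -75671/11880
→ negate()
← 75671/11880
→ mkfold(p→/ku/tu)
← ok
→ scanf(p→/ku/trana)
← []
→ mkfold(p→/ku/sasne)
← ok
→ erase(p→/ku/sasne)
← ok
→ minus(x→69)
← -744049/11880
→ tell()
← -744049/11880
→ quotient(x→-5)
← 744049/59400
→ mkfold(p→/ku/stad)
← ok
→ start(x→-37)
← -37
→ tell()
← -37


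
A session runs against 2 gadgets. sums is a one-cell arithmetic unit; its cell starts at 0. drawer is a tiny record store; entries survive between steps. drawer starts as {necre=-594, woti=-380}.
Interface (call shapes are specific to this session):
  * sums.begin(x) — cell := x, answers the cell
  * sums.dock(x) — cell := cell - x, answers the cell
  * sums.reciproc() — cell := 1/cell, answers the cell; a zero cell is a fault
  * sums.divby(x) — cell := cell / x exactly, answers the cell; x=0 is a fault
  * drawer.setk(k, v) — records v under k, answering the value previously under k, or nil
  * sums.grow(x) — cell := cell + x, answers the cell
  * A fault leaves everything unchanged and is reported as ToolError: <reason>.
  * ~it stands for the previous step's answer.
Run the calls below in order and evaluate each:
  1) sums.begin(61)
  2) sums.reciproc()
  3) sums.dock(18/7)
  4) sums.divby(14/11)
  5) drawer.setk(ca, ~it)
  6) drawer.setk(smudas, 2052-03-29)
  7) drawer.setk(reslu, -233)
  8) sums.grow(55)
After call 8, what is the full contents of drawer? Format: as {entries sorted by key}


-> sums.begin(x='61')
<- 61
-> sums.reciproc()
<- 1/61
-> sums.dock(x='18/7')
<- -1091/427
-> sums.divby(x='14/11')
<- -12001/5978
-> drawer.setk(k='ca', v='~it')
<- nil
-> drawer.setk(k='smudas', v='2052-03-29')
<- nil
-> drawer.setk(k='reslu', v='-233')
<- nil
-> sums.grow(x='55')
<- 316789/5978

Answer: {ca=-12001/5978, necre=-594, reslu=-233, smudas=2052-03-29, woti=-380}


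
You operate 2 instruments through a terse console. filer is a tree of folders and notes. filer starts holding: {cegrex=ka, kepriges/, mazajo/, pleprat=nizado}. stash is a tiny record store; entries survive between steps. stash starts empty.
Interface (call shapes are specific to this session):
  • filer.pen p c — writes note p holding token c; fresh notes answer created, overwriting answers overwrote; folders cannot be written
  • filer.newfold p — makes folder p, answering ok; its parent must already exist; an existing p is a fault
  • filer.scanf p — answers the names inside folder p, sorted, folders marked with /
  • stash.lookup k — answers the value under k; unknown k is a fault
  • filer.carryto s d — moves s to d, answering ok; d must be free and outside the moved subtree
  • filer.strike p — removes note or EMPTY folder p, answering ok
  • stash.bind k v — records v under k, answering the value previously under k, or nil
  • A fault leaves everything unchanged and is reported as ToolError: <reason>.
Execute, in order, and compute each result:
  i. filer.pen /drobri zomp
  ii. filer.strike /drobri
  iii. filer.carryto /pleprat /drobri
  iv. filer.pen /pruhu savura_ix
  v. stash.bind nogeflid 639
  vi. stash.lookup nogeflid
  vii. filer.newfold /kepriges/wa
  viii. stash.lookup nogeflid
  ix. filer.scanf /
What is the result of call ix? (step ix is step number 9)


Answer: [cegrex, drobri, kepriges/, mazajo/, pruhu]

Derivation:
% filer.pen p='/drobri' c='zomp'
[out] created
% filer.strike p='/drobri'
[out] ok
% filer.carryto s='/pleprat' d='/drobri'
[out] ok
% filer.pen p='/pruhu' c='savura_ix'
[out] created
% stash.bind k='nogeflid' v='639'
[out] nil
% stash.lookup k='nogeflid'
[out] 639
% filer.newfold p='/kepriges/wa'
[out] ok
% stash.lookup k='nogeflid'
[out] 639
% filer.scanf p='/'
[out] [cegrex, drobri, kepriges/, mazajo/, pruhu]


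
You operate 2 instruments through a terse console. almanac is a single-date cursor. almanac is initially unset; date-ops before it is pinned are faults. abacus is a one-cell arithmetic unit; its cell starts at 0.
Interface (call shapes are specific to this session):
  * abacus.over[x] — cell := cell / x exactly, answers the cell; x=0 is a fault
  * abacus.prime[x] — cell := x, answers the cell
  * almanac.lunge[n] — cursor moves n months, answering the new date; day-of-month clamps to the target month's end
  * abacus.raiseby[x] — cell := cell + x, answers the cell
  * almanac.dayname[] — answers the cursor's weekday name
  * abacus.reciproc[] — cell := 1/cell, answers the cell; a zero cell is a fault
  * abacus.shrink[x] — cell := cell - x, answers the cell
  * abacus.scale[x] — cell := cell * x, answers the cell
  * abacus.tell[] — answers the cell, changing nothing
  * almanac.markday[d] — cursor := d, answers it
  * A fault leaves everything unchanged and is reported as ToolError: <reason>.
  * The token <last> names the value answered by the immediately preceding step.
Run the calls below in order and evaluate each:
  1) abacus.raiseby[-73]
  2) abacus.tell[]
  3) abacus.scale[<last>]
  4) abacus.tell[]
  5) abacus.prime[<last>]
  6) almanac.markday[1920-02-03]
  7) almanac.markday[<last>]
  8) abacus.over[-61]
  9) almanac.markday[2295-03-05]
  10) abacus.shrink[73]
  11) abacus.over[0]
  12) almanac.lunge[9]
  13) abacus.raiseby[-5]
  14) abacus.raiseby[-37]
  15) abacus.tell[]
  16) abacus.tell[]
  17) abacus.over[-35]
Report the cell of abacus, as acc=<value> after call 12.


·→ raiseby(x='-73')
·← -73
·→ tell()
·← -73
·→ scale(x='<last>')
·← 5329
·→ tell()
·← 5329
·→ prime(x='<last>')
·← 5329
·→ markday(d='1920-02-03')
·← 1920-02-03
·→ markday(d='<last>')
·← 1920-02-03
·→ over(x='-61')
·← -5329/61
·→ markday(d='2295-03-05')
·← 2295-03-05
·→ shrink(x='73')
·← -9782/61
·→ over(x='0')
·← ToolError: division by zero
·→ lunge(n='9')
·← 2295-12-05
·→ raiseby(x='-5')
·← -10087/61
·→ raiseby(x='-37')
·← -12344/61
·→ tell()
·← -12344/61
·→ tell()
·← -12344/61
·→ over(x='-35')
·← 12344/2135

Answer: acc=-9782/61


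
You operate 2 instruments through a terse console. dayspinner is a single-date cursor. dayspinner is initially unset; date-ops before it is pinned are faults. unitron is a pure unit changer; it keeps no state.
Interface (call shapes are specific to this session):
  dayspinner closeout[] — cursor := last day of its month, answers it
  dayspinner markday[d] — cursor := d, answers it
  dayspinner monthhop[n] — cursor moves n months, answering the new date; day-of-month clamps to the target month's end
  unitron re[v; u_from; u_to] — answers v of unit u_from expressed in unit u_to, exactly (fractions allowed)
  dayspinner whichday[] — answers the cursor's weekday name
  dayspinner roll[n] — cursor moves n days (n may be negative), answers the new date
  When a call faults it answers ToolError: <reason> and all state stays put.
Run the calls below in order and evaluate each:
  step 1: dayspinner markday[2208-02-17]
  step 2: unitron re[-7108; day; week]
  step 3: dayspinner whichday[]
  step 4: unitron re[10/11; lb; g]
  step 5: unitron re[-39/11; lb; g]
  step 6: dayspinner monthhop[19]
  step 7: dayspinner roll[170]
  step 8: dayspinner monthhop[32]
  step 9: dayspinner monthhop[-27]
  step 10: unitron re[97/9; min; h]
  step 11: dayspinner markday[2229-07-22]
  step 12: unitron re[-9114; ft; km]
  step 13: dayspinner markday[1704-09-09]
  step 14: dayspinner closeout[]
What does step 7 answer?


Answer: 2210-03-06

Derivation:
Do: dayspinner markday[d='2208-02-17']
See: 2208-02-17
Do: unitron re[v='-7108'; u_from='day'; u_to='week']
See: -7108/7
Do: dayspinner whichday[]
See: Wednesday
Do: unitron re[v='10/11'; u_from='lb'; u_to='g']
See: 4123567/10000
Do: unitron re[v='-39/11'; u_from='lb'; u_to='g']
See: -160819113/100000
Do: dayspinner monthhop[n='19']
See: 2209-09-17
Do: dayspinner roll[n='170']
See: 2210-03-06
Do: dayspinner monthhop[n='32']
See: 2212-11-06
Do: dayspinner monthhop[n='-27']
See: 2210-08-06
Do: unitron re[v='97/9'; u_from='min'; u_to='h']
See: 97/540
Do: dayspinner markday[d='2229-07-22']
See: 2229-07-22
Do: unitron re[v='-9114'; u_from='ft'; u_to='km']
See: -1736217/625000
Do: dayspinner markday[d='1704-09-09']
See: 1704-09-09
Do: dayspinner closeout[]
See: 1704-09-30


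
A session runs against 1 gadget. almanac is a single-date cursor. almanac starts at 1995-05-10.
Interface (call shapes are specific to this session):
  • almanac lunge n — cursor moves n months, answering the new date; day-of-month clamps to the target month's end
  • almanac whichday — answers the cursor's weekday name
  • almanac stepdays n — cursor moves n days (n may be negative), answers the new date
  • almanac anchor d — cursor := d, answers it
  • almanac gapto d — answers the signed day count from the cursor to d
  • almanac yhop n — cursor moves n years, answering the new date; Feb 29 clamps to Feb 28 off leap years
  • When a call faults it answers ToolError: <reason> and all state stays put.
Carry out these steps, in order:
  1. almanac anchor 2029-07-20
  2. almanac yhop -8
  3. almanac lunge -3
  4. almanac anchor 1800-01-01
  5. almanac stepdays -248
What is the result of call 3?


Act: almanac anchor[d: 2029-07-20]
Obs: 2029-07-20
Act: almanac yhop[n: -8]
Obs: 2021-07-20
Act: almanac lunge[n: -3]
Obs: 2021-04-20
Act: almanac anchor[d: 1800-01-01]
Obs: 1800-01-01
Act: almanac stepdays[n: -248]
Obs: 1799-04-28

Answer: 2021-04-20


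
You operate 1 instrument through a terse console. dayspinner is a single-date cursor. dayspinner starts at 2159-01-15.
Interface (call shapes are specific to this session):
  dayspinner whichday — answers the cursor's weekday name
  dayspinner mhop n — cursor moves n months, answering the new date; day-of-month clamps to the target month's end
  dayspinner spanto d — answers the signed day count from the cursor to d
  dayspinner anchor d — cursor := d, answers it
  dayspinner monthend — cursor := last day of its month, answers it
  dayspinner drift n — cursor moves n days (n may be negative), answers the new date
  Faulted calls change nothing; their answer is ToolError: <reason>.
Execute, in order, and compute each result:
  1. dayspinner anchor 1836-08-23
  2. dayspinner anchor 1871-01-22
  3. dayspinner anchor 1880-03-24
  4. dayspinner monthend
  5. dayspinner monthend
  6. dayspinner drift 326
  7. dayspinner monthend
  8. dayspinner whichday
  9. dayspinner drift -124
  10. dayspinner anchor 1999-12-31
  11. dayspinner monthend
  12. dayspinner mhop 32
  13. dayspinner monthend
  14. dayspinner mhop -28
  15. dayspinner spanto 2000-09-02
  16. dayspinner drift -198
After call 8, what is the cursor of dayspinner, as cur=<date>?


Answer: cur=1881-02-28

Derivation:
CALL dayspinner anchor[d→1836-08-23]
RET  1836-08-23
CALL dayspinner anchor[d→1871-01-22]
RET  1871-01-22
CALL dayspinner anchor[d→1880-03-24]
RET  1880-03-24
CALL dayspinner monthend[]
RET  1880-03-31
CALL dayspinner monthend[]
RET  1880-03-31
CALL dayspinner drift[n→326]
RET  1881-02-20
CALL dayspinner monthend[]
RET  1881-02-28
CALL dayspinner whichday[]
RET  Monday
CALL dayspinner drift[n→-124]
RET  1880-10-27
CALL dayspinner anchor[d→1999-12-31]
RET  1999-12-31
CALL dayspinner monthend[]
RET  1999-12-31
CALL dayspinner mhop[n→32]
RET  2002-08-31
CALL dayspinner monthend[]
RET  2002-08-31
CALL dayspinner mhop[n→-28]
RET  2000-04-30
CALL dayspinner spanto[d→2000-09-02]
RET  125
CALL dayspinner drift[n→-198]
RET  1999-10-15


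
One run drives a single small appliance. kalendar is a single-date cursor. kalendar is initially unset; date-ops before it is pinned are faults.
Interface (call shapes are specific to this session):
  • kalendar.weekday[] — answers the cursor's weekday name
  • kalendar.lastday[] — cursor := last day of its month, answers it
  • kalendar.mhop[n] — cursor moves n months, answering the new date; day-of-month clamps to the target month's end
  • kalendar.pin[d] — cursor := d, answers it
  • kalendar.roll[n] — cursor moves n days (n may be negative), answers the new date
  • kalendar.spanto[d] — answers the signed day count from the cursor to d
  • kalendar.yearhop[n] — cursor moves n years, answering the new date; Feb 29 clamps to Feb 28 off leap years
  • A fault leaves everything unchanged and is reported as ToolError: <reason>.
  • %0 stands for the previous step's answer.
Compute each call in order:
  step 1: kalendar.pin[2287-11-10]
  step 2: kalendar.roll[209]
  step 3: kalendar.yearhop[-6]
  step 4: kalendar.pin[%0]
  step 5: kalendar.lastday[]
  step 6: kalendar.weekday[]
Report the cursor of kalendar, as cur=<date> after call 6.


-> kalendar.pin(2287-11-10)
<- 2287-11-10
-> kalendar.roll(209)
<- 2288-06-06
-> kalendar.yearhop(-6)
<- 2282-06-06
-> kalendar.pin(%0)
<- 2282-06-06
-> kalendar.lastday()
<- 2282-06-30
-> kalendar.weekday()
<- Friday

Answer: cur=2282-06-30


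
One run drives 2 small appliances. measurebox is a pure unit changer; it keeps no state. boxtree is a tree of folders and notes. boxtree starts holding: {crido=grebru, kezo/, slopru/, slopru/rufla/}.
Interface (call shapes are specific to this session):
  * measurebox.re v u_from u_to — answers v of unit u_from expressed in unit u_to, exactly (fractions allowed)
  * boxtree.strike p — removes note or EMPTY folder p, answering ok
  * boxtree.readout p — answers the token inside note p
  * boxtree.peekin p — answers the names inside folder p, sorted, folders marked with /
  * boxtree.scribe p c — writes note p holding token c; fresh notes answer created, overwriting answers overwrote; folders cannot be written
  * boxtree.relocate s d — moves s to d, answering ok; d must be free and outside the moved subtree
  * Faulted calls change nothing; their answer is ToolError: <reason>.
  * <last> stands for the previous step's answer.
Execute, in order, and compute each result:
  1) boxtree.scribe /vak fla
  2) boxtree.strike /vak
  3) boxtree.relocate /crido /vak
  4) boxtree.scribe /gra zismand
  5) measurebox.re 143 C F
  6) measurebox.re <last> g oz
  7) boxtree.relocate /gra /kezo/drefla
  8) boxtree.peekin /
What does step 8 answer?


Step: boxtree.scribe[p: /vak; c: fla]
Result: created
Step: boxtree.strike[p: /vak]
Result: ok
Step: boxtree.relocate[s: /crido; d: /vak]
Result: ok
Step: boxtree.scribe[p: /gra; c: zismand]
Result: created
Step: measurebox.re[v: 143; u_from: C; u_to: F]
Result: 1447/5
Step: measurebox.re[v: <last>; u_from: g; u_to: oz]
Result: 463040000/45359237
Step: boxtree.relocate[s: /gra; d: /kezo/drefla]
Result: ok
Step: boxtree.peekin[p: /]
Result: [kezo/, slopru/, vak]

Answer: [kezo/, slopru/, vak]
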